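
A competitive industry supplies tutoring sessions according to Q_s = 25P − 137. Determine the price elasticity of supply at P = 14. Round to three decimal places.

At P = 14, Q_s = 213.
dQ_s/dP = 25.
ε_s = (dQ_s/dP)(P/Q_s) = (25)(14/213).

1.643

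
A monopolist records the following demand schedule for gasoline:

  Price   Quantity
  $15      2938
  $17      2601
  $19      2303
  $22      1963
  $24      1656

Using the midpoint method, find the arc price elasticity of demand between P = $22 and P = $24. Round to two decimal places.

At P = 22, Q = 1963; at P = 24, Q = 1656.
ΔQ = -307, ΔP = 2. Midpoints: P̄ = 23.00, Q̄ = 1809.5.
ε = (ΔQ/ΔP)(P̄/Q̄) = (-307/2)(23.00/1809.5).

-1.95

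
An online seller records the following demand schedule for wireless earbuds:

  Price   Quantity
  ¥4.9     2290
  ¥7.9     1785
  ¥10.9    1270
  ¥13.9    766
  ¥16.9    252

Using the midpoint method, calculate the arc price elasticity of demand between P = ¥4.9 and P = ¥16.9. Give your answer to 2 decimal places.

-1.46

At P = 4.9, Q = 2290; at P = 16.9, Q = 252.
ΔQ = -2038, ΔP = 12.0. Midpoints: P̄ = 10.90, Q̄ = 1271.0.
ε = (ΔQ/ΔP)(P̄/Q̄) = (-2038/12.0)(10.90/1271.0).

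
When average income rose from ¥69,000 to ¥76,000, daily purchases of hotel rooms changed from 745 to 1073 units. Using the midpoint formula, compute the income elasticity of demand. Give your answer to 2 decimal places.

ΔQ = 328, ΔI = 7000. Midpoints: Ī = 72,500, Q̄ = 909.0.
ε_I = (ΔQ/ΔI)(Ī/Q̄) = (328/7000)(72500/909.0).

3.74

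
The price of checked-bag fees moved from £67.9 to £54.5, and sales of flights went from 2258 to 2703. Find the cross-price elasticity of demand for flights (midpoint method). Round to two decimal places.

ΔQ_x = 2703 − 2258 = 445; ΔP_y = 54.5 − 67.9 = -13.4.
Midpoints: P̄_y = 61.20, Q̄_x = 2480.5.
ε_xy = (ΔQ_x/ΔP_y)(P̄_y/Q̄_x) = (445/-13.4)(61.20/2480.5).

-0.82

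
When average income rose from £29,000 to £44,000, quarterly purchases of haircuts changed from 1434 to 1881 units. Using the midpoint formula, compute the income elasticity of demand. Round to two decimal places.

0.66

ΔQ = 447, ΔI = 15000. Midpoints: Ī = 36,500, Q̄ = 1657.5.
ε_I = (ΔQ/ΔI)(Ī/Q̄) = (447/15000)(36500/1657.5).
ε_I > 0, so the good is normal.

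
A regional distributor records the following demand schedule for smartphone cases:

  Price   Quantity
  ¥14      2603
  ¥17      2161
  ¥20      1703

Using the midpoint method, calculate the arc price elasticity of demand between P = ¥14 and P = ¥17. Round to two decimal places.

At P = 14, Q = 2603; at P = 17, Q = 2161.
ΔQ = -442, ΔP = 3. Midpoints: P̄ = 15.50, Q̄ = 2382.0.
ε = (ΔQ/ΔP)(P̄/Q̄) = (-442/3)(15.50/2382.0).

-0.96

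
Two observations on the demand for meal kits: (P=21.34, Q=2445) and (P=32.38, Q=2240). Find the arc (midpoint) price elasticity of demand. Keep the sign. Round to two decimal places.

-0.21

ΔQ = 2240 − 2445 = -205; ΔP = 32.38 − 21.34 = 11.04.
Midpoints: P̄ = 26.86, Q̄ = 2342.5.
ε = (ΔQ/ΔP)(P̄/Q̄) = (-205/11.04)(26.86/2342.5).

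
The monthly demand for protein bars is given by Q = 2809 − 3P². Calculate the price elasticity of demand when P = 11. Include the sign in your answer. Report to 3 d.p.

-0.297

At P = 11, Q = 2446.
dQ/dP = −6P = -66.
ε = (dQ/dP)(P/Q) = (-66)(11/2446).
|ε| < 1, so demand is inelastic at this price.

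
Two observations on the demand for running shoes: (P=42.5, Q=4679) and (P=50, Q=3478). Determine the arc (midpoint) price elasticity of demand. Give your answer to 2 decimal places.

ΔQ = 3478 − 4679 = -1201; ΔP = 50 − 42.5 = 7.5.
Midpoints: P̄ = 46.25, Q̄ = 4078.5.
ε = (ΔQ/ΔP)(P̄/Q̄) = (-1201/7.5)(46.25/4078.5).

-1.82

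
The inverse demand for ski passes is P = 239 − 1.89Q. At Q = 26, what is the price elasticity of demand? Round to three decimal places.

-3.864

At Q = 26, P = 239 − 1.89(26) = 189.86.
dP/dQ = −1.89, so dQ/dP = 1/(−1.89) = -0.529.
ε = (dQ/dP)(P/Q) = (-0.529)(189.86/26).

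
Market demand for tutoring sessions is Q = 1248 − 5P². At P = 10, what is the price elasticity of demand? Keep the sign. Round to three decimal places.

-1.337

At P = 10, Q = 748.
dQ/dP = −10P = -100.
ε = (dQ/dP)(P/Q) = (-100)(10/748).
|ε| > 1, so demand is elastic at this price.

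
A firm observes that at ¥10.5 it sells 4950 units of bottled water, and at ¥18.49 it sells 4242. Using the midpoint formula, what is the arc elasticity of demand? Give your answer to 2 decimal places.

ΔQ = 4242 − 4950 = -708; ΔP = 18.49 − 10.5 = 7.99.
Midpoints: P̄ = 14.49, Q̄ = 4596.0.
ε = (ΔQ/ΔP)(P̄/Q̄) = (-708/7.99)(14.49/4596.0).

-0.28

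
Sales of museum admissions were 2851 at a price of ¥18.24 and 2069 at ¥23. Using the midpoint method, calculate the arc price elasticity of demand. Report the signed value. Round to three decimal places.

-1.377

ΔQ = 2069 − 2851 = -782; ΔP = 23 − 18.24 = 4.76.
Midpoints: P̄ = 20.62, Q̄ = 2460.0.
ε = (ΔQ/ΔP)(P̄/Q̄) = (-782/4.76)(20.62/2460.0).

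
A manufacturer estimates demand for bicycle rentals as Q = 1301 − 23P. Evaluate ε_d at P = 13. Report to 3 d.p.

-0.298

At P = 13, Q = 1002.
dQ/dP = −23.
ε = (dQ/dP)(P/Q) = (-23)(13/1002).
|ε| < 1, so demand is inelastic at this price.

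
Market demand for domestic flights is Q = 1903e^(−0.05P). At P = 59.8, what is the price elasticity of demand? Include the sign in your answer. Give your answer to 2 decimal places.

At P = 59.8, Q = 95.697.
dQ/dP = −0.05·1903e^(−0.05P) = −0.05Q = -4.785.
ε = (dQ/dP)(P/Q) = (-4.785)(59.8/95.697).
|ε| > 1, so demand is elastic at this price.

-2.99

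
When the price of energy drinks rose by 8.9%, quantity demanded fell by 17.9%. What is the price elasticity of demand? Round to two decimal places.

-2.01

ε = %ΔQ / %ΔP = (-17.9)/(8.9) = -2.011.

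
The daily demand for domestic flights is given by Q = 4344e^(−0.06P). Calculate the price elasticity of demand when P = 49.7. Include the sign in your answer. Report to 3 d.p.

-2.982

At P = 49.7, Q = 220.203.
dQ/dP = −0.06·4344e^(−0.06P) = −0.06Q = -13.212.
ε = (dQ/dP)(P/Q) = (-13.212)(49.7/220.203).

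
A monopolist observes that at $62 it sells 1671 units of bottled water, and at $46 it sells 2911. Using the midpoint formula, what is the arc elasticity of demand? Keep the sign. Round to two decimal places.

-1.83

ΔQ = 2911 − 1671 = 1240; ΔP = 46 − 62 = -16.
Midpoints: P̄ = 54.00, Q̄ = 2291.0.
ε = (ΔQ/ΔP)(P̄/Q̄) = (1240/-16)(54.00/2291.0).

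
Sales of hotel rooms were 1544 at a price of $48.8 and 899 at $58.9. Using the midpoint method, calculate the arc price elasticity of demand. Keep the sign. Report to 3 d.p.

ΔQ = 899 − 1544 = -645; ΔP = 58.9 − 48.8 = 10.1.
Midpoints: P̄ = 53.85, Q̄ = 1221.5.
ε = (ΔQ/ΔP)(P̄/Q̄) = (-645/10.1)(53.85/1221.5).

-2.815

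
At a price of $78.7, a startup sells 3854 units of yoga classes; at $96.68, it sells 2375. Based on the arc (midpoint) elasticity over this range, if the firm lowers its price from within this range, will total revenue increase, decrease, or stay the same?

Arc ε = (-1479/17.98)(87.69/3114.5) ≈ -2.316.
|ε| = 2.32 > 1, so demand is elastic. A price cut therefore raises total revenue.

increase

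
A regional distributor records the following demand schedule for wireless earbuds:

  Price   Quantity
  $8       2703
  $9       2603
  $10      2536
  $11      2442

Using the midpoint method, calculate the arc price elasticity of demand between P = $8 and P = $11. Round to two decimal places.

-0.32

At P = 8, Q = 2703; at P = 11, Q = 2442.
ΔQ = -261, ΔP = 3. Midpoints: P̄ = 9.50, Q̄ = 2572.5.
ε = (ΔQ/ΔP)(P̄/Q̄) = (-261/3)(9.50/2572.5).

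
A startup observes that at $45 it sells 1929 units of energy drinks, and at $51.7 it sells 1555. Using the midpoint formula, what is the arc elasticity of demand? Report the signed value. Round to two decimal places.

ΔQ = 1555 − 1929 = -374; ΔP = 51.7 − 45 = 6.7.
Midpoints: P̄ = 48.35, Q̄ = 1742.0.
ε = (ΔQ/ΔP)(P̄/Q̄) = (-374/6.7)(48.35/1742.0).

-1.55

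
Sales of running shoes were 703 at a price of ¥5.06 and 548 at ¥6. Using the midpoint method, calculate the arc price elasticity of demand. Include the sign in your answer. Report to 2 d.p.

ΔQ = 548 − 703 = -155; ΔP = 6 − 5.06 = 0.94.
Midpoints: P̄ = 5.53, Q̄ = 625.5.
ε = (ΔQ/ΔP)(P̄/Q̄) = (-155/0.94)(5.53/625.5).

-1.46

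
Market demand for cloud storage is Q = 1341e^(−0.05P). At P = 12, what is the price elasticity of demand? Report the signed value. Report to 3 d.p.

At P = 12, Q = 735.956.
dQ/dP = −0.05·1341e^(−0.05P) = −0.05Q = -36.798.
ε = (dQ/dP)(P/Q) = (-36.798)(12/735.956).
|ε| < 1, so demand is inelastic at this price.

-0.600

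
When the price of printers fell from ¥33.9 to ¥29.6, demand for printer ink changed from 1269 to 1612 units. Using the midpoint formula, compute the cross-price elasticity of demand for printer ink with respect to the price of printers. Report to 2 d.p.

-1.76

ΔQ_x = 1612 − 1269 = 343; ΔP_y = 29.6 − 33.9 = -4.3.
Midpoints: P̄_y = 31.75, Q̄_x = 1440.5.
ε_xy = (ΔQ_x/ΔP_y)(P̄_y/Q̄_x) = (343/-4.3)(31.75/1440.5).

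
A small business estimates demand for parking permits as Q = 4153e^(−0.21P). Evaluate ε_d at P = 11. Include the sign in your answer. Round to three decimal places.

At P = 11, Q = 412.232.
dQ/dP = −0.21·4153e^(−0.21P) = −0.21Q = -86.569.
ε = (dQ/dP)(P/Q) = (-86.569)(11/412.232).
|ε| > 1, so demand is elastic at this price.

-2.310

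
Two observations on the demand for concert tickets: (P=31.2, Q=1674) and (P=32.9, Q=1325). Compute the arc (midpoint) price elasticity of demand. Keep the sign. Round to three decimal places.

-4.388

ΔQ = 1325 − 1674 = -349; ΔP = 32.9 − 31.2 = 1.7.
Midpoints: P̄ = 32.05, Q̄ = 1499.5.
ε = (ΔQ/ΔP)(P̄/Q̄) = (-349/1.7)(32.05/1499.5).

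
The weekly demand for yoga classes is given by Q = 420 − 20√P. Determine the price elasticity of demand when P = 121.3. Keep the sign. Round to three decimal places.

At P = 121.3, Q = 199.727.
dQ/dP = −20/(2√P) = -0.908.
ε = (dQ/dP)(P/Q) = (-0.908)(121.3/199.727).

-0.551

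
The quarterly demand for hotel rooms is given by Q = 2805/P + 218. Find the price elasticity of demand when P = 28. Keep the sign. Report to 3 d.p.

At P = 28, Q = 318.179.
dQ/dP = −2805/P² = -3.578.
ε = (dQ/dP)(P/Q) = (-3.578)(28/318.179).

-0.315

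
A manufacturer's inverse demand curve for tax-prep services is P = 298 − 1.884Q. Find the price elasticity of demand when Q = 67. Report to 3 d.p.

At Q = 67, P = 298 − 1.884(67) = 171.77.
dP/dQ = −1.884, so dQ/dP = 1/(−1.884) = -0.531.
ε = (dQ/dP)(P/Q) = (-0.531)(171.77/67).

-1.361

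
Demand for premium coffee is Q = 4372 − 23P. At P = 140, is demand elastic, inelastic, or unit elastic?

elastic

Q = 1152, dQ/dP = -23.
ε = (dQ/dP)(P/Q) ≈ -2.795.
|ε| = 2.80 > 1.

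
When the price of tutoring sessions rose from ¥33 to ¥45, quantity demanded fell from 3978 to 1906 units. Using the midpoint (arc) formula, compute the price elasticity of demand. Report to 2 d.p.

-2.29

ΔQ = 1906 − 3978 = -2072; ΔP = 45 − 33 = 12.
Midpoints: P̄ = 39.00, Q̄ = 2942.0.
ε = (ΔQ/ΔP)(P̄/Q̄) = (-2072/12)(39.00/2942.0).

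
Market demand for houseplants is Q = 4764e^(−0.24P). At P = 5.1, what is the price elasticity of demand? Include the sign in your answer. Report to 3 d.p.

At P = 5.1, Q = 1400.862.
dQ/dP = −0.24·4764e^(−0.24P) = −0.24Q = -336.207.
ε = (dQ/dP)(P/Q) = (-336.207)(5.1/1400.862).

-1.224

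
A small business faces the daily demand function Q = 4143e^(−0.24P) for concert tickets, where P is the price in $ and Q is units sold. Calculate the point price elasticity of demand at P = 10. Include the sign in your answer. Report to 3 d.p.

-2.400

At P = 10, Q = 375.844.
dQ/dP = −0.24·4143e^(−0.24P) = −0.24Q = -90.203.
ε = (dQ/dP)(P/Q) = (-90.203)(10/375.844).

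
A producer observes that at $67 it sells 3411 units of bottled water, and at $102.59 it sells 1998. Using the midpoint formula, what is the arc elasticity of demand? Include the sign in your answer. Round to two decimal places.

ΔQ = 1998 − 3411 = -1413; ΔP = 102.59 − 67 = 35.59.
Midpoints: P̄ = 84.80, Q̄ = 2704.5.
ε = (ΔQ/ΔP)(P̄/Q̄) = (-1413/35.59)(84.80/2704.5).

-1.24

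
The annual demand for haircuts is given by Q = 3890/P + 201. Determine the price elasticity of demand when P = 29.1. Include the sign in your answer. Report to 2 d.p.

-0.40

At P = 29.1, Q = 334.677.
dQ/dP = −3890/P² = -4.594.
ε = (dQ/dP)(P/Q) = (-4.594)(29.1/334.677).
|ε| < 1, so demand is inelastic at this price.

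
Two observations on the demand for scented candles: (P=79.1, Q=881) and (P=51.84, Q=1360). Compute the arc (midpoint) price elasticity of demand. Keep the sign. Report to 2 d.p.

-1.03

ΔQ = 1360 − 881 = 479; ΔP = 51.84 − 79.1 = -27.26.
Midpoints: P̄ = 65.47, Q̄ = 1120.5.
ε = (ΔQ/ΔP)(P̄/Q̄) = (479/-27.26)(65.47/1120.5).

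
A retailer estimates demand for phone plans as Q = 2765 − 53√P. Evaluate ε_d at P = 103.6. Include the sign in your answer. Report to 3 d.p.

-0.121

At P = 103.6, Q = 2225.544.
dQ/dP = −53/(2√P) = -2.604.
ε = (dQ/dP)(P/Q) = (-2.604)(103.6/2225.544).
|ε| < 1, so demand is inelastic at this price.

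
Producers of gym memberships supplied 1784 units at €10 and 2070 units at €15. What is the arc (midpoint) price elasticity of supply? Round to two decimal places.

0.37

ΔQ = 2070 − 1784 = 286; ΔP = 15 − 10 = 5.
Midpoints: P̄ = 12.50, Q̄ = 1927.0.
ε_s = (ΔQ/ΔP)(P̄/Q̄) = (286/5)(12.50/1927.0).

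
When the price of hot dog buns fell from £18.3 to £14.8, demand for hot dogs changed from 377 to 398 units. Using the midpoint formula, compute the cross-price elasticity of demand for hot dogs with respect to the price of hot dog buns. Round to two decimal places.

ΔQ_x = 398 − 377 = 21; ΔP_y = 14.8 − 18.3 = -3.5.
Midpoints: P̄_y = 16.55, Q̄_x = 387.5.
ε_xy = (ΔQ_x/ΔP_y)(P̄_y/Q̄_x) = (21/-3.5)(16.55/387.5).
ε_xy < 0, so the goods are complements.

-0.26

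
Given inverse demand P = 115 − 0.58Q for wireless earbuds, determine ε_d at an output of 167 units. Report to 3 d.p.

At Q = 167, P = 115 − 0.58(167) = 18.14.
dP/dQ = −0.58, so dQ/dP = 1/(−0.58) = -1.724.
ε = (dQ/dP)(P/Q) = (-1.724)(18.14/167).

-0.187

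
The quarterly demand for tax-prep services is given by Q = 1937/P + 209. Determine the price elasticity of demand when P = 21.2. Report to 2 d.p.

-0.30

At P = 21.2, Q = 300.368.
dQ/dP = −1937/P² = -4.310.
ε = (dQ/dP)(P/Q) = (-4.310)(21.2/300.368).
|ε| < 1, so demand is inelastic at this price.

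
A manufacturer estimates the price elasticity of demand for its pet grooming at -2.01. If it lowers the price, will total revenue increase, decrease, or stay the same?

increase

|ε| = 2.01 > 1, so demand is elastic. A price cut therefore raises total revenue.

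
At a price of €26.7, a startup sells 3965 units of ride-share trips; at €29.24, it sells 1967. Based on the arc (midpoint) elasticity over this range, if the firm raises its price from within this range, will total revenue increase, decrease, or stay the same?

Arc ε = (-1998/2.54)(27.97/2966.0) ≈ -7.418.
|ε| = 7.42 > 1, so demand is elastic. A price rise therefore reduces total revenue.

decrease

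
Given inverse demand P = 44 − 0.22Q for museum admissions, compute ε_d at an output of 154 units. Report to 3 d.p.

-0.299

At Q = 154, P = 44 − 0.22(154) = 10.12.
dP/dQ = −0.22, so dQ/dP = 1/(−0.22) = -4.545.
ε = (dQ/dP)(P/Q) = (-4.545)(10.12/154).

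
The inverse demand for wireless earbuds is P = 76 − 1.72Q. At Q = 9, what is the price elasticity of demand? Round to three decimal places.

-3.910

At Q = 9, P = 76 − 1.72(9) = 60.52.
dP/dQ = −1.72, so dQ/dP = 1/(−1.72) = -0.581.
ε = (dQ/dP)(P/Q) = (-0.581)(60.52/9).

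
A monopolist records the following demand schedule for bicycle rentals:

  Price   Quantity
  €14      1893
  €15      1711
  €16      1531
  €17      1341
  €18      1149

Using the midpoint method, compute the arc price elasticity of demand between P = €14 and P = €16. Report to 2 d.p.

At P = 14, Q = 1893; at P = 16, Q = 1531.
ΔQ = -362, ΔP = 2. Midpoints: P̄ = 15.00, Q̄ = 1712.0.
ε = (ΔQ/ΔP)(P̄/Q̄) = (-362/2)(15.00/1712.0).

-1.59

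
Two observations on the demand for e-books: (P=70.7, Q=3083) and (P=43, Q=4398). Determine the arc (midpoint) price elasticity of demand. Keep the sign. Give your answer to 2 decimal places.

-0.72

ΔQ = 4398 − 3083 = 1315; ΔP = 43 − 70.7 = -27.7.
Midpoints: P̄ = 56.85, Q̄ = 3740.5.
ε = (ΔQ/ΔP)(P̄/Q̄) = (1315/-27.7)(56.85/3740.5).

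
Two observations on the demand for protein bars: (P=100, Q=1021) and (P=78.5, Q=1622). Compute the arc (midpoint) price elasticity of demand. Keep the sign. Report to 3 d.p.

-1.888

ΔQ = 1622 − 1021 = 601; ΔP = 78.5 − 100 = -21.5.
Midpoints: P̄ = 89.25, Q̄ = 1321.5.
ε = (ΔQ/ΔP)(P̄/Q̄) = (601/-21.5)(89.25/1321.5).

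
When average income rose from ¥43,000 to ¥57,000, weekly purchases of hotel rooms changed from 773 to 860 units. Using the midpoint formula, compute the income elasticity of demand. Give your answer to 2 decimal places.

ΔQ = 87, ΔI = 14000. Midpoints: Ī = 50,000, Q̄ = 816.5.
ε_I = (ΔQ/ΔI)(Ī/Q̄) = (87/14000)(50000/816.5).

0.38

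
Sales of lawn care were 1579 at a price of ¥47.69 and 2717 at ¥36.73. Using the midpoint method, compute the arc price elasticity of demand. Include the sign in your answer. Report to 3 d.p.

ΔQ = 2717 − 1579 = 1138; ΔP = 36.73 − 47.69 = -10.96.
Midpoints: P̄ = 42.21, Q̄ = 2148.0.
ε = (ΔQ/ΔP)(P̄/Q̄) = (1138/-10.96)(42.21/2148.0).

-2.040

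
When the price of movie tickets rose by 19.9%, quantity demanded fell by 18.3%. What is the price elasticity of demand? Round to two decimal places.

ε = %ΔQ / %ΔP = (-18.3)/(19.9) = -0.920.

-0.92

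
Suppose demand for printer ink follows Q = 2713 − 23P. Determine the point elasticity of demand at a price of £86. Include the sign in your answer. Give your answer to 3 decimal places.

-2.691

At P = 86, Q = 735.
dQ/dP = −23.
ε = (dQ/dP)(P/Q) = (-23)(86/735).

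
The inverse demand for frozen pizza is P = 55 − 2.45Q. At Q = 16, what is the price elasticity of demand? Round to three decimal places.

At Q = 16, P = 55 − 2.45(16) = 15.80.
dP/dQ = −2.45, so dQ/dP = 1/(−2.45) = -0.408.
ε = (dQ/dP)(P/Q) = (-0.408)(15.80/16).

-0.403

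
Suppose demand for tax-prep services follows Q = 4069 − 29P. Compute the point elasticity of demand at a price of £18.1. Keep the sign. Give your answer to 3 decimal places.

-0.148

At P = 18.1, Q = 3544.100.
dQ/dP = −29.
ε = (dQ/dP)(P/Q) = (-29)(18.1/3544.100).
|ε| < 1, so demand is inelastic at this price.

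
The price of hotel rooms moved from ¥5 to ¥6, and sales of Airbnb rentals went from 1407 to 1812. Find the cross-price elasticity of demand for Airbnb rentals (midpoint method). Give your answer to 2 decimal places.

1.38

ΔQ_x = 1812 − 1407 = 405; ΔP_y = 6 − 5 = 1.
Midpoints: P̄_y = 5.50, Q̄_x = 1609.5.
ε_xy = (ΔQ_x/ΔP_y)(P̄_y/Q̄_x) = (405/1)(5.50/1609.5).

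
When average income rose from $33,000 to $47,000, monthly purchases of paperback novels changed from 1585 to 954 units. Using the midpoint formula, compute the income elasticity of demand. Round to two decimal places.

-1.42

ΔQ = -631, ΔI = 14000. Midpoints: Ī = 40,000, Q̄ = 1269.5.
ε_I = (ΔQ/ΔI)(Ī/Q̄) = (-631/14000)(40000/1269.5).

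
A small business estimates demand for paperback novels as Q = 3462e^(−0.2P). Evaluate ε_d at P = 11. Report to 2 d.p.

At P = 11, Q = 383.601.
dQ/dP = −0.2·3462e^(−0.2P) = −0.2Q = -76.720.
ε = (dQ/dP)(P/Q) = (-76.720)(11/383.601).
|ε| > 1, so demand is elastic at this price.

-2.20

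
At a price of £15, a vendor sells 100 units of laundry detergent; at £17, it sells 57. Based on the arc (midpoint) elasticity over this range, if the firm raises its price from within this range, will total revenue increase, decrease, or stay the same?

Arc ε = (-43/2)(16.00/78.5) ≈ -4.382.
|ε| = 4.38 > 1, so demand is elastic. A price rise therefore reduces total revenue.

decrease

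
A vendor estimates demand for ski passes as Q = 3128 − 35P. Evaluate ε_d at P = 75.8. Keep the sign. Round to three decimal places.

At P = 75.8, Q = 475.
dQ/dP = −35.
ε = (dQ/dP)(P/Q) = (-35)(75.8/475).
|ε| > 1, so demand is elastic at this price.

-5.585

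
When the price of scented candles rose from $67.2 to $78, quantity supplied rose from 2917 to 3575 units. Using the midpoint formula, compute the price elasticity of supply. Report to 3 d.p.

1.363

ΔQ = 3575 − 2917 = 658; ΔP = 78 − 67.2 = 10.8.
Midpoints: P̄ = 72.60, Q̄ = 3246.0.
ε_s = (ΔQ/ΔP)(P̄/Q̄) = (658/10.8)(72.60/3246.0).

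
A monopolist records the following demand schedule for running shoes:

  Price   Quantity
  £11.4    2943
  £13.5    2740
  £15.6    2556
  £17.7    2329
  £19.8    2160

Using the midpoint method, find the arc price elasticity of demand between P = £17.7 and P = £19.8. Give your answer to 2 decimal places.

-0.67

At P = 17.7, Q = 2329; at P = 19.8, Q = 2160.
ΔQ = -169, ΔP = 2.1. Midpoints: P̄ = 18.75, Q̄ = 2244.5.
ε = (ΔQ/ΔP)(P̄/Q̄) = (-169/2.1)(18.75/2244.5).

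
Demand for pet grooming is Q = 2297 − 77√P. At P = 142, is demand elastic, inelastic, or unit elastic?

Q = 1379.439, dQ/dP = -3.231.
ε = (dQ/dP)(P/Q) ≈ -0.333.
|ε| = 0.33 < 1.

inelastic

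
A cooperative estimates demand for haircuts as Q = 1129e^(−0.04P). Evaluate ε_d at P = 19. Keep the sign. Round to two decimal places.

At P = 19, Q = 527.995.
dQ/dP = −0.04·1129e^(−0.04P) = −0.04Q = -21.120.
ε = (dQ/dP)(P/Q) = (-21.120)(19/527.995).

-0.76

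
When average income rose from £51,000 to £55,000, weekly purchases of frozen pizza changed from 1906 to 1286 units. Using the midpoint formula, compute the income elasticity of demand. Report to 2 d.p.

ΔQ = -620, ΔI = 4000. Midpoints: Ī = 53,000, Q̄ = 1596.0.
ε_I = (ΔQ/ΔI)(Ī/Q̄) = (-620/4000)(53000/1596.0).
ε_I < 0, so the good is inferior.

-5.15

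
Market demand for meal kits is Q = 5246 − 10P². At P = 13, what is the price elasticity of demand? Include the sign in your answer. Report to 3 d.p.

-0.951

At P = 13, Q = 3556.
dQ/dP = −20P = -260.
ε = (dQ/dP)(P/Q) = (-260)(13/3556).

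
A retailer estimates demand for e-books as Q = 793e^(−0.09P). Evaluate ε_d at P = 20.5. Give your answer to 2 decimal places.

-1.85

At P = 20.5, Q = 125.314.
dQ/dP = −0.09·793e^(−0.09P) = −0.09Q = -11.278.
ε = (dQ/dP)(P/Q) = (-11.278)(20.5/125.314).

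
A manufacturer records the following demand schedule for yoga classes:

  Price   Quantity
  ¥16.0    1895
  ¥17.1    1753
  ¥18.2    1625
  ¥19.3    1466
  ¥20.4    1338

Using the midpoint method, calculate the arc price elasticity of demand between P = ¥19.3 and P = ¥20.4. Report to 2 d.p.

-1.65

At P = 19.3, Q = 1466; at P = 20.4, Q = 1338.
ΔQ = -128, ΔP = 1.1. Midpoints: P̄ = 19.85, Q̄ = 1402.0.
ε = (ΔQ/ΔP)(P̄/Q̄) = (-128/1.1)(19.85/1402.0).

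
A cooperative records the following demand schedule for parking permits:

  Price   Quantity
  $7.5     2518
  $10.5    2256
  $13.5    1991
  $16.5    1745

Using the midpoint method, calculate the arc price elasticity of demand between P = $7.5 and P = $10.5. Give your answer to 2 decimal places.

-0.33

At P = 7.5, Q = 2518; at P = 10.5, Q = 2256.
ΔQ = -262, ΔP = 3.0. Midpoints: P̄ = 9.00, Q̄ = 2387.0.
ε = (ΔQ/ΔP)(P̄/Q̄) = (-262/3.0)(9.00/2387.0).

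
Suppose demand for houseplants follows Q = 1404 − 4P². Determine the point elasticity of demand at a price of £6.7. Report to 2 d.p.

At P = 6.7, Q = 1224.440.
dQ/dP = −8P = -53.600.
ε = (dQ/dP)(P/Q) = (-53.600)(6.7/1224.440).
|ε| < 1, so demand is inelastic at this price.

-0.29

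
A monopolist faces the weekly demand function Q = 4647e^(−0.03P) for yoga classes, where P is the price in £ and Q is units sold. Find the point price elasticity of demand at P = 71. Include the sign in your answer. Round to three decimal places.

-2.130

At P = 71, Q = 552.237.
dQ/dP = −0.03·4647e^(−0.03P) = −0.03Q = -16.567.
ε = (dQ/dP)(P/Q) = (-16.567)(71/552.237).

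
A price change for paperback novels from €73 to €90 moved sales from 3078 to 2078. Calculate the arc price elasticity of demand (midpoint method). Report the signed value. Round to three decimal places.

-1.860

ΔQ = 2078 − 3078 = -1000; ΔP = 90 − 73 = 17.
Midpoints: P̄ = 81.50, Q̄ = 2578.0.
ε = (ΔQ/ΔP)(P̄/Q̄) = (-1000/17)(81.50/2578.0).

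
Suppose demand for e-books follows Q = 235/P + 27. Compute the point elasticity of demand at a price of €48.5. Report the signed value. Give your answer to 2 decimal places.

At P = 48.5, Q = 31.845.
dQ/dP = −235/P² = -0.100.
ε = (dQ/dP)(P/Q) = (-0.100)(48.5/31.845).

-0.15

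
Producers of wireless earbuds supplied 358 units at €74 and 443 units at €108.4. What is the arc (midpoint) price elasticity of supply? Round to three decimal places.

ΔQ = 443 − 358 = 85; ΔP = 108.4 − 74 = 34.4.
Midpoints: P̄ = 91.20, Q̄ = 400.5.
ε_s = (ΔQ/ΔP)(P̄/Q̄) = (85/34.4)(91.20/400.5).

0.563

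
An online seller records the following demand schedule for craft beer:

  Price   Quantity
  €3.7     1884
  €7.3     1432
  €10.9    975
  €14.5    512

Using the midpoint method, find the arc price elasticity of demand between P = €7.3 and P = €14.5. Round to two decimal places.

At P = 7.3, Q = 1432; at P = 14.5, Q = 512.
ΔQ = -920, ΔP = 7.2. Midpoints: P̄ = 10.90, Q̄ = 972.0.
ε = (ΔQ/ΔP)(P̄/Q̄) = (-920/7.2)(10.90/972.0).

-1.43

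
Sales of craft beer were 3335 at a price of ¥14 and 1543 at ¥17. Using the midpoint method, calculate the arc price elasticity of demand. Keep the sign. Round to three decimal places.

-3.796

ΔQ = 1543 − 3335 = -1792; ΔP = 17 − 14 = 3.
Midpoints: P̄ = 15.50, Q̄ = 2439.0.
ε = (ΔQ/ΔP)(P̄/Q̄) = (-1792/3)(15.50/2439.0).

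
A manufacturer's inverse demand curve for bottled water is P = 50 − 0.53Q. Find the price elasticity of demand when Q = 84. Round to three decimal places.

-0.123

At Q = 84, P = 50 − 0.53(84) = 5.48.
dP/dQ = −0.53, so dQ/dP = 1/(−0.53) = -1.887.
ε = (dQ/dP)(P/Q) = (-1.887)(5.48/84).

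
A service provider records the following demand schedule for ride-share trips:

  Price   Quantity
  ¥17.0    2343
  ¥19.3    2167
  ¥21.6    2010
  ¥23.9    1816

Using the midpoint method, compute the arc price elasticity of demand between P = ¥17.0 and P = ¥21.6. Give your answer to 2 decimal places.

-0.64

At P = 17.0, Q = 2343; at P = 21.6, Q = 2010.
ΔQ = -333, ΔP = 4.6. Midpoints: P̄ = 19.30, Q̄ = 2176.5.
ε = (ΔQ/ΔP)(P̄/Q̄) = (-333/4.6)(19.30/2176.5).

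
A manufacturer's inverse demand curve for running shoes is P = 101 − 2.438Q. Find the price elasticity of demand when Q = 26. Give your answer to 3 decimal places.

At Q = 26, P = 101 − 2.438(26) = 37.61.
dP/dQ = −2.438, so dQ/dP = 1/(−2.438) = -0.410.
ε = (dQ/dP)(P/Q) = (-0.410)(37.61/26).

-0.593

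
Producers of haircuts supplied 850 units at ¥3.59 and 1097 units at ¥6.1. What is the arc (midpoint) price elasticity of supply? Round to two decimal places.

ΔQ = 1097 − 850 = 247; ΔP = 6.1 − 3.59 = 2.51.
Midpoints: P̄ = 4.84, Q̄ = 973.5.
ε_s = (ΔQ/ΔP)(P̄/Q̄) = (247/2.51)(4.84/973.5).

0.49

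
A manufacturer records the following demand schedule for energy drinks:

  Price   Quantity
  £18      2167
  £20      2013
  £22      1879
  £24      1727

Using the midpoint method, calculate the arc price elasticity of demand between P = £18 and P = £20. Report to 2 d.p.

At P = 18, Q = 2167; at P = 20, Q = 2013.
ΔQ = -154, ΔP = 2. Midpoints: P̄ = 19.00, Q̄ = 2090.0.
ε = (ΔQ/ΔP)(P̄/Q̄) = (-154/2)(19.00/2090.0).

-0.70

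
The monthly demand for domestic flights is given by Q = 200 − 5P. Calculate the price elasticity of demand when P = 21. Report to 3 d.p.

-1.105

At P = 21, Q = 95.
dQ/dP = −5.
ε = (dQ/dP)(P/Q) = (-5)(21/95).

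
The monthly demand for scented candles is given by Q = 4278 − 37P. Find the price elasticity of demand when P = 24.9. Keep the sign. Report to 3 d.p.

At P = 24.9, Q = 3356.700.
dQ/dP = −37.
ε = (dQ/dP)(P/Q) = (-37)(24.9/3356.700).

-0.274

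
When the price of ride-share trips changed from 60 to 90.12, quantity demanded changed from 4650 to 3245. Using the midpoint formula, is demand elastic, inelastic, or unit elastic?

inelastic

Arc ε ≈ -0.887.
|ε| = 0.89 < 1.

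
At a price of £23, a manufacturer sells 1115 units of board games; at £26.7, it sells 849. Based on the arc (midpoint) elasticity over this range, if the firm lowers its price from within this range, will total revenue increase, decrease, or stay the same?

increase

Arc ε = (-266/3.7)(24.85/982.0) ≈ -1.819.
|ε| = 1.82 > 1, so demand is elastic. A price cut therefore raises total revenue.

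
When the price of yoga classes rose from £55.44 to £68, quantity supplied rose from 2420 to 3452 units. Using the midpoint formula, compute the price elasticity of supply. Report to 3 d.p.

ΔQ = 3452 − 2420 = 1032; ΔP = 68 − 55.44 = 12.56.
Midpoints: P̄ = 61.72, Q̄ = 2936.0.
ε_s = (ΔQ/ΔP)(P̄/Q̄) = (1032/12.56)(61.72/2936.0).

1.727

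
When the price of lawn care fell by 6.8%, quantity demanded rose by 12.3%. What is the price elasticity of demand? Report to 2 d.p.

-1.81

ε = %ΔQ / %ΔP = (12.3)/(-6.8) = -1.809.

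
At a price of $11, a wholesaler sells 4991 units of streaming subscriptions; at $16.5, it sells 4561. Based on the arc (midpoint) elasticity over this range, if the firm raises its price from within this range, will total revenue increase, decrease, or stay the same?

Arc ε = (-430/5.5)(13.75/4776.0) ≈ -0.225.
|ε| = 0.23 < 1, so demand is inelastic. A price rise therefore raises total revenue.

increase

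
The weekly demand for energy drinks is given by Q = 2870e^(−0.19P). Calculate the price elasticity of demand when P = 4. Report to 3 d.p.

-0.760

At P = 4, Q = 1342.203.
dQ/dP = −0.19·2870e^(−0.19P) = −0.19Q = -255.019.
ε = (dQ/dP)(P/Q) = (-255.019)(4/1342.203).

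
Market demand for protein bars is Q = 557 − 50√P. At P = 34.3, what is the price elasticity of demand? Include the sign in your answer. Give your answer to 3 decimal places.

-0.554

At P = 34.3, Q = 264.169.
dQ/dP = −50/(2√P) = -4.269.
ε = (dQ/dP)(P/Q) = (-4.269)(34.3/264.169).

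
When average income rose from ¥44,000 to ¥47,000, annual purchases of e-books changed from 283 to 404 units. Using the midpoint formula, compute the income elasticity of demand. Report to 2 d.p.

5.34

ΔQ = 121, ΔI = 3000. Midpoints: Ī = 45,500, Q̄ = 343.5.
ε_I = (ΔQ/ΔI)(Ī/Q̄) = (121/3000)(45500/343.5).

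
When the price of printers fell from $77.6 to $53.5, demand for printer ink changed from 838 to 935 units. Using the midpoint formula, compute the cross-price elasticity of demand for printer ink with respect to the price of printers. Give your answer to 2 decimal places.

-0.30

ΔQ_x = 935 − 838 = 97; ΔP_y = 53.5 − 77.6 = -24.1.
Midpoints: P̄_y = 65.55, Q̄_x = 886.5.
ε_xy = (ΔQ_x/ΔP_y)(P̄_y/Q̄_x) = (97/-24.1)(65.55/886.5).
ε_xy < 0, so the goods are complements.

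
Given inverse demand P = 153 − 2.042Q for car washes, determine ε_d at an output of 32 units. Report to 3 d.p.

At Q = 32, P = 153 − 2.042(32) = 87.66.
dP/dQ = −2.042, so dQ/dP = 1/(−2.042) = -0.490.
ε = (dQ/dP)(P/Q) = (-0.490)(87.66/32).

-1.341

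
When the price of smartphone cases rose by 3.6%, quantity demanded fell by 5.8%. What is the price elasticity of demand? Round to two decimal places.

-1.61

ε = %ΔQ / %ΔP = (-5.8)/(3.6) = -1.611.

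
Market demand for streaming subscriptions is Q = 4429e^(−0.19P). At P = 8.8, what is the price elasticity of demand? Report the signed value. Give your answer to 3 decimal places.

At P = 8.8, Q = 832.080.
dQ/dP = −0.19·4429e^(−0.19P) = −0.19Q = -158.095.
ε = (dQ/dP)(P/Q) = (-158.095)(8.8/832.080).

-1.672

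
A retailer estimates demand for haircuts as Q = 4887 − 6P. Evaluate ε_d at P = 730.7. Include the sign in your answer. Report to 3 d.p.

-8.720

At P = 730.7, Q = 502.800.
dQ/dP = −6.
ε = (dQ/dP)(P/Q) = (-6)(730.7/502.800).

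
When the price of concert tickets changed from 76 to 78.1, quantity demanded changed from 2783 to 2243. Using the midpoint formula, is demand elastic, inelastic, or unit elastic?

Arc ε ≈ -7.884.
|ε| = 7.88 > 1.

elastic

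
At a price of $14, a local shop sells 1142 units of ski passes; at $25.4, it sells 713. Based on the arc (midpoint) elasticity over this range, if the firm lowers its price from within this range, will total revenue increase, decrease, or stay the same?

decrease

Arc ε = (-429/11.4)(19.70/927.5) ≈ -0.799.
|ε| = 0.80 < 1, so demand is inelastic. A price cut therefore reduces total revenue.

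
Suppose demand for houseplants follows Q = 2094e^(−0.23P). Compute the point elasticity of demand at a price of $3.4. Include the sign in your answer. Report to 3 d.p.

-0.782

At P = 3.4, Q = 957.984.
dQ/dP = −0.23·2094e^(−0.23P) = −0.23Q = -220.336.
ε = (dQ/dP)(P/Q) = (-220.336)(3.4/957.984).
|ε| < 1, so demand is inelastic at this price.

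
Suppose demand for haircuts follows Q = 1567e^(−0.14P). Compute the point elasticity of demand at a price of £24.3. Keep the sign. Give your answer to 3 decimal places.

At P = 24.3, Q = 52.191.
dQ/dP = −0.14·1567e^(−0.14P) = −0.14Q = -7.307.
ε = (dQ/dP)(P/Q) = (-7.307)(24.3/52.191).
|ε| > 1, so demand is elastic at this price.

-3.402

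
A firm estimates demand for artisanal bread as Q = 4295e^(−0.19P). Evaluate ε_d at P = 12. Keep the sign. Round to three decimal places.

At P = 12, Q = 439.311.
dQ/dP = −0.19·4295e^(−0.19P) = −0.19Q = -83.469.
ε = (dQ/dP)(P/Q) = (-83.469)(12/439.311).

-2.280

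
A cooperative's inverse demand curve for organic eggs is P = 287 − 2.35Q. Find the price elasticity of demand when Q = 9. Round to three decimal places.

-12.570

At Q = 9, P = 287 − 2.35(9) = 265.85.
dP/dQ = −2.35, so dQ/dP = 1/(−2.35) = -0.426.
ε = (dQ/dP)(P/Q) = (-0.426)(265.85/9).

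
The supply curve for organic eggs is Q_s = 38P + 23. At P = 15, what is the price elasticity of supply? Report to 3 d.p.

0.961

At P = 15, Q_s = 593.
dQ_s/dP = 38.
ε_s = (dQ_s/dP)(P/Q_s) = (38)(15/593).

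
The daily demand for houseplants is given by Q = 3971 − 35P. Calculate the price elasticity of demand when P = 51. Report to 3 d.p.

At P = 51, Q = 2186.
dQ/dP = −35.
ε = (dQ/dP)(P/Q) = (-35)(51/2186).

-0.817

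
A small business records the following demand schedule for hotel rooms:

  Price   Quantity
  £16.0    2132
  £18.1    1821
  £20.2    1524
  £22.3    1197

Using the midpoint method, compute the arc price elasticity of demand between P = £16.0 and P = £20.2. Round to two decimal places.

-1.43

At P = 16.0, Q = 2132; at P = 20.2, Q = 1524.
ΔQ = -608, ΔP = 4.2. Midpoints: P̄ = 18.10, Q̄ = 1828.0.
ε = (ΔQ/ΔP)(P̄/Q̄) = (-608/4.2)(18.10/1828.0).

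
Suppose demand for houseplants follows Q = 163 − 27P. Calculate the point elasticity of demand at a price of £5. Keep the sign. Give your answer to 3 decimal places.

At P = 5, Q = 28.
dQ/dP = −27.
ε = (dQ/dP)(P/Q) = (-27)(5/28).

-4.821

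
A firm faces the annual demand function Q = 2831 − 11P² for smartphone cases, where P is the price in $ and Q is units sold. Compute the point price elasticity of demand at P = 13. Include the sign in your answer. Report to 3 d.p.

At P = 13, Q = 972.
dQ/dP = −22P = -286.
ε = (dQ/dP)(P/Q) = (-286)(13/972).
|ε| > 1, so demand is elastic at this price.

-3.825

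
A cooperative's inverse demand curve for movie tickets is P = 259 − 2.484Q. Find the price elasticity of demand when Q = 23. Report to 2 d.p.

At Q = 23, P = 259 − 2.484(23) = 201.87.
dP/dQ = −2.484, so dQ/dP = 1/(−2.484) = -0.403.
ε = (dQ/dP)(P/Q) = (-0.403)(201.87/23).

-3.53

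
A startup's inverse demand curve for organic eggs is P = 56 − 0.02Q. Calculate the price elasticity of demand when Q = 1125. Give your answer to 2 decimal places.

-1.49

At Q = 1125, P = 56 − 0.02(1125) = 33.50.
dP/dQ = −0.02, so dQ/dP = 1/(−0.02) = -50.000.
ε = (dQ/dP)(P/Q) = (-50.000)(33.50/1125).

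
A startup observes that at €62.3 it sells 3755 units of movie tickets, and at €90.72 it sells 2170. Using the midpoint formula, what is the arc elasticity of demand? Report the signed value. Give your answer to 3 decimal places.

-1.440

ΔQ = 2170 − 3755 = -1585; ΔP = 90.72 − 62.3 = 28.42.
Midpoints: P̄ = 76.51, Q̄ = 2962.5.
ε = (ΔQ/ΔP)(P̄/Q̄) = (-1585/28.42)(76.51/2962.5).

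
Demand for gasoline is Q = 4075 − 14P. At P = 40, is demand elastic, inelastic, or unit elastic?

inelastic

Q = 3515, dQ/dP = -14.
ε = (dQ/dP)(P/Q) ≈ -0.159.
|ε| = 0.16 < 1.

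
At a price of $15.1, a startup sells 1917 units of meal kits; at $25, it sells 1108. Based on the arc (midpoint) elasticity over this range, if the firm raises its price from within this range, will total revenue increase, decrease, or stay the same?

decrease

Arc ε = (-809/9.9)(20.05/1512.5) ≈ -1.083.
|ε| = 1.08 > 1, so demand is elastic. A price rise therefore reduces total revenue.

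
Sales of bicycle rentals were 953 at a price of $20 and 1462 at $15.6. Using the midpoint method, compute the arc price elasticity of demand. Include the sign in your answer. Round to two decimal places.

ΔQ = 1462 − 953 = 509; ΔP = 15.6 − 20 = -4.4.
Midpoints: P̄ = 17.80, Q̄ = 1207.5.
ε = (ΔQ/ΔP)(P̄/Q̄) = (509/-4.4)(17.80/1207.5).

-1.71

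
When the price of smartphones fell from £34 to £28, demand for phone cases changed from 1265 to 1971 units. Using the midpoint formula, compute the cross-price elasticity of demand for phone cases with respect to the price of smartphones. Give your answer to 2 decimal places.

-2.25

ΔQ_x = 1971 − 1265 = 706; ΔP_y = 28 − 34 = -6.
Midpoints: P̄_y = 31.00, Q̄_x = 1618.0.
ε_xy = (ΔQ_x/ΔP_y)(P̄_y/Q̄_x) = (706/-6)(31.00/1618.0).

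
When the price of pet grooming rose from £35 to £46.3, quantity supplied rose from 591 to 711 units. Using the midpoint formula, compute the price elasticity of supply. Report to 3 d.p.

ΔQ = 711 − 591 = 120; ΔP = 46.3 − 35 = 11.3.
Midpoints: P̄ = 40.65, Q̄ = 651.0.
ε_s = (ΔQ/ΔP)(P̄/Q̄) = (120/11.3)(40.65/651.0).

0.663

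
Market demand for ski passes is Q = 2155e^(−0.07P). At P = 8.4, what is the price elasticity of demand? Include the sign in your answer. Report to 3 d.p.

-0.588

At P = 8.4, Q = 1196.967.
dQ/dP = −0.07·2155e^(−0.07P) = −0.07Q = -83.788.
ε = (dQ/dP)(P/Q) = (-83.788)(8.4/1196.967).
|ε| < 1, so demand is inelastic at this price.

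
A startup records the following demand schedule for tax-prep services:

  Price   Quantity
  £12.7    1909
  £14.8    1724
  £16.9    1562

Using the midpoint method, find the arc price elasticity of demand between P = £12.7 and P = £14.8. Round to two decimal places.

-0.67

At P = 12.7, Q = 1909; at P = 14.8, Q = 1724.
ΔQ = -185, ΔP = 2.1. Midpoints: P̄ = 13.75, Q̄ = 1816.5.
ε = (ΔQ/ΔP)(P̄/Q̄) = (-185/2.1)(13.75/1816.5).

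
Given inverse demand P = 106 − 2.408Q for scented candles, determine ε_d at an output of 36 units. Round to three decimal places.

At Q = 36, P = 106 − 2.408(36) = 19.31.
dP/dQ = −2.408, so dQ/dP = 1/(−2.408) = -0.415.
ε = (dQ/dP)(P/Q) = (-0.415)(19.31/36).

-0.223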